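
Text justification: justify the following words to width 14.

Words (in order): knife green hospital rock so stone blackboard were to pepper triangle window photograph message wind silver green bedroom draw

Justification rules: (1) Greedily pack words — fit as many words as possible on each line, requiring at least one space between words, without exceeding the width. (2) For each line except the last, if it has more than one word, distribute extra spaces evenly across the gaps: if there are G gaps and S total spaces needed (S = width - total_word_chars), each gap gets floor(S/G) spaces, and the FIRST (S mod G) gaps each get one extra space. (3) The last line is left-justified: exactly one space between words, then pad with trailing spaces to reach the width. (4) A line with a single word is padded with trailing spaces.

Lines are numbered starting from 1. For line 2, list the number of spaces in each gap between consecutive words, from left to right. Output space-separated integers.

Answer: 2

Derivation:
Line 1: ['knife', 'green'] (min_width=11, slack=3)
Line 2: ['hospital', 'rock'] (min_width=13, slack=1)
Line 3: ['so', 'stone'] (min_width=8, slack=6)
Line 4: ['blackboard'] (min_width=10, slack=4)
Line 5: ['were', 'to', 'pepper'] (min_width=14, slack=0)
Line 6: ['triangle'] (min_width=8, slack=6)
Line 7: ['window'] (min_width=6, slack=8)
Line 8: ['photograph'] (min_width=10, slack=4)
Line 9: ['message', 'wind'] (min_width=12, slack=2)
Line 10: ['silver', 'green'] (min_width=12, slack=2)
Line 11: ['bedroom', 'draw'] (min_width=12, slack=2)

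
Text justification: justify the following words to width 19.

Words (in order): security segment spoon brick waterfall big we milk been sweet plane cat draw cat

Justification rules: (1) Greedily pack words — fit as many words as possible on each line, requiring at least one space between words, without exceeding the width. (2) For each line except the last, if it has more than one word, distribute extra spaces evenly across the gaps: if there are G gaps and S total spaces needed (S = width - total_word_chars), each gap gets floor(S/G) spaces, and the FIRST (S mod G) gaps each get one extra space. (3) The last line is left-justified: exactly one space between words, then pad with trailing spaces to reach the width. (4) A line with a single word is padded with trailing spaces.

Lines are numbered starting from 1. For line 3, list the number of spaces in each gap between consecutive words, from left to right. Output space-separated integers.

Answer: 3 2

Derivation:
Line 1: ['security', 'segment'] (min_width=16, slack=3)
Line 2: ['spoon', 'brick'] (min_width=11, slack=8)
Line 3: ['waterfall', 'big', 'we'] (min_width=16, slack=3)
Line 4: ['milk', 'been', 'sweet'] (min_width=15, slack=4)
Line 5: ['plane', 'cat', 'draw', 'cat'] (min_width=18, slack=1)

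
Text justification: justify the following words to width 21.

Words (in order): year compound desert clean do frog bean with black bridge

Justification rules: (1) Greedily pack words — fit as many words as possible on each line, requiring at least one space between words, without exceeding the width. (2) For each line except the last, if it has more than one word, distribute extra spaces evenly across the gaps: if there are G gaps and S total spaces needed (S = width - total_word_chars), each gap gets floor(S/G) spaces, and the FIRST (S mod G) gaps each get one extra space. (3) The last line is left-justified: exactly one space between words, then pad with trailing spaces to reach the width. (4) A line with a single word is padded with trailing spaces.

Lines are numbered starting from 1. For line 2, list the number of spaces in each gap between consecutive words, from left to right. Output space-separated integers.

Line 1: ['year', 'compound', 'desert'] (min_width=20, slack=1)
Line 2: ['clean', 'do', 'frog', 'bean'] (min_width=18, slack=3)
Line 3: ['with', 'black', 'bridge'] (min_width=17, slack=4)

Answer: 2 2 2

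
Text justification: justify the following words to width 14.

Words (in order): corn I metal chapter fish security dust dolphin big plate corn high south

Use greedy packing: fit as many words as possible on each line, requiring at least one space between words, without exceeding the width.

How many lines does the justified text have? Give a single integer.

Answer: 6

Derivation:
Line 1: ['corn', 'I', 'metal'] (min_width=12, slack=2)
Line 2: ['chapter', 'fish'] (min_width=12, slack=2)
Line 3: ['security', 'dust'] (min_width=13, slack=1)
Line 4: ['dolphin', 'big'] (min_width=11, slack=3)
Line 5: ['plate', 'corn'] (min_width=10, slack=4)
Line 6: ['high', 'south'] (min_width=10, slack=4)
Total lines: 6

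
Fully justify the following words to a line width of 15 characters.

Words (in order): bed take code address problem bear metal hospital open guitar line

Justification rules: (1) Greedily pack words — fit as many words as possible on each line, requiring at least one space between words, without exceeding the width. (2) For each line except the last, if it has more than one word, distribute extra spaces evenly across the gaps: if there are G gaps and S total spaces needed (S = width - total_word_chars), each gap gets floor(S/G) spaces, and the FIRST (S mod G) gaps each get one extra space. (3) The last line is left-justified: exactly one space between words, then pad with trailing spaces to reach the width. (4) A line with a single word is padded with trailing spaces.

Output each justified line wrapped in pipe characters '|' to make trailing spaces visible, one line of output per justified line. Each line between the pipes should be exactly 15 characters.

Answer: |bed  take  code|
|address problem|
|bear      metal|
|hospital   open|
|guitar line    |

Derivation:
Line 1: ['bed', 'take', 'code'] (min_width=13, slack=2)
Line 2: ['address', 'problem'] (min_width=15, slack=0)
Line 3: ['bear', 'metal'] (min_width=10, slack=5)
Line 4: ['hospital', 'open'] (min_width=13, slack=2)
Line 5: ['guitar', 'line'] (min_width=11, slack=4)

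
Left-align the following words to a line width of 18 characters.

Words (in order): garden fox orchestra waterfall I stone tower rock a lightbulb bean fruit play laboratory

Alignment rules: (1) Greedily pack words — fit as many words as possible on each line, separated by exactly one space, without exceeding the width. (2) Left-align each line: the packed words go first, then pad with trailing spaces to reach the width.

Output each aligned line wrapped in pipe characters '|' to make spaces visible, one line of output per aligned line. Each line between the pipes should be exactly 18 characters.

Line 1: ['garden', 'fox'] (min_width=10, slack=8)
Line 2: ['orchestra'] (min_width=9, slack=9)
Line 3: ['waterfall', 'I', 'stone'] (min_width=17, slack=1)
Line 4: ['tower', 'rock', 'a'] (min_width=12, slack=6)
Line 5: ['lightbulb', 'bean'] (min_width=14, slack=4)
Line 6: ['fruit', 'play'] (min_width=10, slack=8)
Line 7: ['laboratory'] (min_width=10, slack=8)

Answer: |garden fox        |
|orchestra         |
|waterfall I stone |
|tower rock a      |
|lightbulb bean    |
|fruit play        |
|laboratory        |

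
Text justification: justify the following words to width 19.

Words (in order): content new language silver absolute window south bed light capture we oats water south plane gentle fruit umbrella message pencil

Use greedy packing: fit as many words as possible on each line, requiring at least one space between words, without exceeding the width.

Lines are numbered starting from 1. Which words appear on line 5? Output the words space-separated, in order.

Line 1: ['content', 'new'] (min_width=11, slack=8)
Line 2: ['language', 'silver'] (min_width=15, slack=4)
Line 3: ['absolute', 'window'] (min_width=15, slack=4)
Line 4: ['south', 'bed', 'light'] (min_width=15, slack=4)
Line 5: ['capture', 'we', 'oats'] (min_width=15, slack=4)
Line 6: ['water', 'south', 'plane'] (min_width=17, slack=2)
Line 7: ['gentle', 'fruit'] (min_width=12, slack=7)
Line 8: ['umbrella', 'message'] (min_width=16, slack=3)
Line 9: ['pencil'] (min_width=6, slack=13)

Answer: capture we oats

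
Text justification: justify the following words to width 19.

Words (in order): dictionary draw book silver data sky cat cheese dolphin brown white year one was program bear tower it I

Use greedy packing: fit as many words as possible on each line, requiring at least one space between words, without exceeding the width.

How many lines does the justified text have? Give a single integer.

Line 1: ['dictionary', 'draw'] (min_width=15, slack=4)
Line 2: ['book', 'silver', 'data'] (min_width=16, slack=3)
Line 3: ['sky', 'cat', 'cheese'] (min_width=14, slack=5)
Line 4: ['dolphin', 'brown', 'white'] (min_width=19, slack=0)
Line 5: ['year', 'one', 'was'] (min_width=12, slack=7)
Line 6: ['program', 'bear', 'tower'] (min_width=18, slack=1)
Line 7: ['it', 'I'] (min_width=4, slack=15)
Total lines: 7

Answer: 7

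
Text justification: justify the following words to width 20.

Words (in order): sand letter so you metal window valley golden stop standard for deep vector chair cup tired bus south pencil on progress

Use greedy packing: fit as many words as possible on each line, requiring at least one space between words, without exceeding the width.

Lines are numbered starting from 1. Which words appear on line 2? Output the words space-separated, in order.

Answer: metal window valley

Derivation:
Line 1: ['sand', 'letter', 'so', 'you'] (min_width=18, slack=2)
Line 2: ['metal', 'window', 'valley'] (min_width=19, slack=1)
Line 3: ['golden', 'stop', 'standard'] (min_width=20, slack=0)
Line 4: ['for', 'deep', 'vector'] (min_width=15, slack=5)
Line 5: ['chair', 'cup', 'tired', 'bus'] (min_width=19, slack=1)
Line 6: ['south', 'pencil', 'on'] (min_width=15, slack=5)
Line 7: ['progress'] (min_width=8, slack=12)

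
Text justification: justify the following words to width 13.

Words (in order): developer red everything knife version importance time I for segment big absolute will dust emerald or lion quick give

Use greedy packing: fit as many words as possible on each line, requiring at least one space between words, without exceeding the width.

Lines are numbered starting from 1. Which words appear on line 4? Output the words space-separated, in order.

Line 1: ['developer', 'red'] (min_width=13, slack=0)
Line 2: ['everything'] (min_width=10, slack=3)
Line 3: ['knife', 'version'] (min_width=13, slack=0)
Line 4: ['importance'] (min_width=10, slack=3)
Line 5: ['time', 'I', 'for'] (min_width=10, slack=3)
Line 6: ['segment', 'big'] (min_width=11, slack=2)
Line 7: ['absolute', 'will'] (min_width=13, slack=0)
Line 8: ['dust', 'emerald'] (min_width=12, slack=1)
Line 9: ['or', 'lion', 'quick'] (min_width=13, slack=0)
Line 10: ['give'] (min_width=4, slack=9)

Answer: importance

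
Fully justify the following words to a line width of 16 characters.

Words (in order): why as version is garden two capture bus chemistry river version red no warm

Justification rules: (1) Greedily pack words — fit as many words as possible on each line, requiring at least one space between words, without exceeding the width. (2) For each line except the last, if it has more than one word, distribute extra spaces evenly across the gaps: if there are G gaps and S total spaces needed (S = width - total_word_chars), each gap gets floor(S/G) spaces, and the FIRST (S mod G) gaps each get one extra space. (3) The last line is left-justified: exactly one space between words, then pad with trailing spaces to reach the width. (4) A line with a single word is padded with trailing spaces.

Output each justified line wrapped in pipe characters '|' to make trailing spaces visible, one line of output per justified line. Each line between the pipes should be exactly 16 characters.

Answer: |why  as  version|
|is   garden  two|
|capture      bus|
|chemistry  river|
|version  red  no|
|warm            |

Derivation:
Line 1: ['why', 'as', 'version'] (min_width=14, slack=2)
Line 2: ['is', 'garden', 'two'] (min_width=13, slack=3)
Line 3: ['capture', 'bus'] (min_width=11, slack=5)
Line 4: ['chemistry', 'river'] (min_width=15, slack=1)
Line 5: ['version', 'red', 'no'] (min_width=14, slack=2)
Line 6: ['warm'] (min_width=4, slack=12)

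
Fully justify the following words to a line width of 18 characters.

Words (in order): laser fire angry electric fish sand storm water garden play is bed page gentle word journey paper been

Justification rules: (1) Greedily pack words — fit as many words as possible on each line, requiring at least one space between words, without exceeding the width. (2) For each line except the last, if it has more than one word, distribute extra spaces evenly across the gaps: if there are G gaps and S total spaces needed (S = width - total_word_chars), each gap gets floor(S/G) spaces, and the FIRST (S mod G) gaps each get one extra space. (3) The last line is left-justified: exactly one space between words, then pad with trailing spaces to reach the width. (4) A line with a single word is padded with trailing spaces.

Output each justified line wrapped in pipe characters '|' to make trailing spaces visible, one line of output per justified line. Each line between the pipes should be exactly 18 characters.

Answer: |laser  fire  angry|
|electric fish sand|
|storm water garden|
|play  is  bed page|
|gentle        word|
|journey paper been|

Derivation:
Line 1: ['laser', 'fire', 'angry'] (min_width=16, slack=2)
Line 2: ['electric', 'fish', 'sand'] (min_width=18, slack=0)
Line 3: ['storm', 'water', 'garden'] (min_width=18, slack=0)
Line 4: ['play', 'is', 'bed', 'page'] (min_width=16, slack=2)
Line 5: ['gentle', 'word'] (min_width=11, slack=7)
Line 6: ['journey', 'paper', 'been'] (min_width=18, slack=0)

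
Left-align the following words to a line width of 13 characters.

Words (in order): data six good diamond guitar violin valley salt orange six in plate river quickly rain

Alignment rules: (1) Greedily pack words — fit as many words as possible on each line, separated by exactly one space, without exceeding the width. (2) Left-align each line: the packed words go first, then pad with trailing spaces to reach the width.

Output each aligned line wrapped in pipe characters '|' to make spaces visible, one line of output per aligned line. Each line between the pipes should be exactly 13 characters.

Line 1: ['data', 'six', 'good'] (min_width=13, slack=0)
Line 2: ['diamond'] (min_width=7, slack=6)
Line 3: ['guitar', 'violin'] (min_width=13, slack=0)
Line 4: ['valley', 'salt'] (min_width=11, slack=2)
Line 5: ['orange', 'six', 'in'] (min_width=13, slack=0)
Line 6: ['plate', 'river'] (min_width=11, slack=2)
Line 7: ['quickly', 'rain'] (min_width=12, slack=1)

Answer: |data six good|
|diamond      |
|guitar violin|
|valley salt  |
|orange six in|
|plate river  |
|quickly rain |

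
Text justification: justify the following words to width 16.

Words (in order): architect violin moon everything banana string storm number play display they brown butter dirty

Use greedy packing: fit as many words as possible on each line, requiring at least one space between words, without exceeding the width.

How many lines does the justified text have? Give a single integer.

Line 1: ['architect', 'violin'] (min_width=16, slack=0)
Line 2: ['moon', 'everything'] (min_width=15, slack=1)
Line 3: ['banana', 'string'] (min_width=13, slack=3)
Line 4: ['storm', 'number'] (min_width=12, slack=4)
Line 5: ['play', 'display'] (min_width=12, slack=4)
Line 6: ['they', 'brown'] (min_width=10, slack=6)
Line 7: ['butter', 'dirty'] (min_width=12, slack=4)
Total lines: 7

Answer: 7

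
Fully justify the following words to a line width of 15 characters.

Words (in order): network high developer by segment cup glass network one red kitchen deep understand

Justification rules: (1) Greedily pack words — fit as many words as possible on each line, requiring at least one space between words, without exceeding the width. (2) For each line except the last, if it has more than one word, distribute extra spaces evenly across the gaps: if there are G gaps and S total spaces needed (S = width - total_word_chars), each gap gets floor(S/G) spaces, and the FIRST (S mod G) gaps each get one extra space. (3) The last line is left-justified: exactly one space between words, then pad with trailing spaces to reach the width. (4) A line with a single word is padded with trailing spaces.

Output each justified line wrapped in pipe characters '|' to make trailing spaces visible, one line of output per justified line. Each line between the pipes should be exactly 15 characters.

Answer: |network    high|
|developer    by|
|segment     cup|
|glass   network|
|one red kitchen|
|deep understand|

Derivation:
Line 1: ['network', 'high'] (min_width=12, slack=3)
Line 2: ['developer', 'by'] (min_width=12, slack=3)
Line 3: ['segment', 'cup'] (min_width=11, slack=4)
Line 4: ['glass', 'network'] (min_width=13, slack=2)
Line 5: ['one', 'red', 'kitchen'] (min_width=15, slack=0)
Line 6: ['deep', 'understand'] (min_width=15, slack=0)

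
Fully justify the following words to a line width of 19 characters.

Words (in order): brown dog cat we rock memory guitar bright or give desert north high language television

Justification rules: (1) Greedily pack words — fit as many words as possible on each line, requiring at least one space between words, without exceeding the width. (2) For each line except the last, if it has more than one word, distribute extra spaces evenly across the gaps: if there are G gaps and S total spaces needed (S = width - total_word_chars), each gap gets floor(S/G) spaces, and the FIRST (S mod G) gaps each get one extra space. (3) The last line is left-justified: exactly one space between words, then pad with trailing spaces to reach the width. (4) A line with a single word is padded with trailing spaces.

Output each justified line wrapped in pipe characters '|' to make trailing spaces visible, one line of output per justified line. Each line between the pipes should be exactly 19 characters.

Answer: |brown  dog  cat  we|
|rock  memory guitar|
|bright    or   give|
|desert  north  high|
|language television|

Derivation:
Line 1: ['brown', 'dog', 'cat', 'we'] (min_width=16, slack=3)
Line 2: ['rock', 'memory', 'guitar'] (min_width=18, slack=1)
Line 3: ['bright', 'or', 'give'] (min_width=14, slack=5)
Line 4: ['desert', 'north', 'high'] (min_width=17, slack=2)
Line 5: ['language', 'television'] (min_width=19, slack=0)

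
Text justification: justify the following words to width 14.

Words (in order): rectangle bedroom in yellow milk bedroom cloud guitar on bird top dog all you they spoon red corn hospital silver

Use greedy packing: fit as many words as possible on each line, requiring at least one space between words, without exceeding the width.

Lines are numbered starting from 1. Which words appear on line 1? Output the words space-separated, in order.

Answer: rectangle

Derivation:
Line 1: ['rectangle'] (min_width=9, slack=5)
Line 2: ['bedroom', 'in'] (min_width=10, slack=4)
Line 3: ['yellow', 'milk'] (min_width=11, slack=3)
Line 4: ['bedroom', 'cloud'] (min_width=13, slack=1)
Line 5: ['guitar', 'on', 'bird'] (min_width=14, slack=0)
Line 6: ['top', 'dog', 'all'] (min_width=11, slack=3)
Line 7: ['you', 'they', 'spoon'] (min_width=14, slack=0)
Line 8: ['red', 'corn'] (min_width=8, slack=6)
Line 9: ['hospital'] (min_width=8, slack=6)
Line 10: ['silver'] (min_width=6, slack=8)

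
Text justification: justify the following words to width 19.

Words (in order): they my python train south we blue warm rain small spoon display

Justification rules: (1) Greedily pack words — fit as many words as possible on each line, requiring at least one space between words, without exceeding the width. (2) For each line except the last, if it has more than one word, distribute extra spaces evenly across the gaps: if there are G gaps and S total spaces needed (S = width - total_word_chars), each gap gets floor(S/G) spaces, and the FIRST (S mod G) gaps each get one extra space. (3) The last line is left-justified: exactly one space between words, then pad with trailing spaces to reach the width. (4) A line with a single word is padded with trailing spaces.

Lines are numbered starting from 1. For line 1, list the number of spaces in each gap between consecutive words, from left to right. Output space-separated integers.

Answer: 4 3

Derivation:
Line 1: ['they', 'my', 'python'] (min_width=14, slack=5)
Line 2: ['train', 'south', 'we', 'blue'] (min_width=19, slack=0)
Line 3: ['warm', 'rain', 'small'] (min_width=15, slack=4)
Line 4: ['spoon', 'display'] (min_width=13, slack=6)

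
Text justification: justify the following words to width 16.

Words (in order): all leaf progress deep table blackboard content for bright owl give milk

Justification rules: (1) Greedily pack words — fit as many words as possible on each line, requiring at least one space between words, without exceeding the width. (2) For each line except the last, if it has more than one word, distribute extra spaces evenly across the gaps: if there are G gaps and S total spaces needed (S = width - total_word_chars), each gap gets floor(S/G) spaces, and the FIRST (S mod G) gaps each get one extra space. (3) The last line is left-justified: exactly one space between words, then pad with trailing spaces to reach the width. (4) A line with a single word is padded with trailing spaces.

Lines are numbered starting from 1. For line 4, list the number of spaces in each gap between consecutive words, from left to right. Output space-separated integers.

Line 1: ['all', 'leaf'] (min_width=8, slack=8)
Line 2: ['progress', 'deep'] (min_width=13, slack=3)
Line 3: ['table', 'blackboard'] (min_width=16, slack=0)
Line 4: ['content', 'for'] (min_width=11, slack=5)
Line 5: ['bright', 'owl', 'give'] (min_width=15, slack=1)
Line 6: ['milk'] (min_width=4, slack=12)

Answer: 6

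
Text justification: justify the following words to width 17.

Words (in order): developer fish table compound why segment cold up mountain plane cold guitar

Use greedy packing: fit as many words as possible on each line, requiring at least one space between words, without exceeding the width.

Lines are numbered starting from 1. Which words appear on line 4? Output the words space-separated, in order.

Answer: up mountain plane

Derivation:
Line 1: ['developer', 'fish'] (min_width=14, slack=3)
Line 2: ['table', 'compound'] (min_width=14, slack=3)
Line 3: ['why', 'segment', 'cold'] (min_width=16, slack=1)
Line 4: ['up', 'mountain', 'plane'] (min_width=17, slack=0)
Line 5: ['cold', 'guitar'] (min_width=11, slack=6)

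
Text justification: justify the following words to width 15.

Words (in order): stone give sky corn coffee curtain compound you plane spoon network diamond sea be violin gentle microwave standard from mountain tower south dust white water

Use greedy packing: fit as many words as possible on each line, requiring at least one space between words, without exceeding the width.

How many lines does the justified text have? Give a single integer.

Answer: 13

Derivation:
Line 1: ['stone', 'give', 'sky'] (min_width=14, slack=1)
Line 2: ['corn', 'coffee'] (min_width=11, slack=4)
Line 3: ['curtain'] (min_width=7, slack=8)
Line 4: ['compound', 'you'] (min_width=12, slack=3)
Line 5: ['plane', 'spoon'] (min_width=11, slack=4)
Line 6: ['network', 'diamond'] (min_width=15, slack=0)
Line 7: ['sea', 'be', 'violin'] (min_width=13, slack=2)
Line 8: ['gentle'] (min_width=6, slack=9)
Line 9: ['microwave'] (min_width=9, slack=6)
Line 10: ['standard', 'from'] (min_width=13, slack=2)
Line 11: ['mountain', 'tower'] (min_width=14, slack=1)
Line 12: ['south', 'dust'] (min_width=10, slack=5)
Line 13: ['white', 'water'] (min_width=11, slack=4)
Total lines: 13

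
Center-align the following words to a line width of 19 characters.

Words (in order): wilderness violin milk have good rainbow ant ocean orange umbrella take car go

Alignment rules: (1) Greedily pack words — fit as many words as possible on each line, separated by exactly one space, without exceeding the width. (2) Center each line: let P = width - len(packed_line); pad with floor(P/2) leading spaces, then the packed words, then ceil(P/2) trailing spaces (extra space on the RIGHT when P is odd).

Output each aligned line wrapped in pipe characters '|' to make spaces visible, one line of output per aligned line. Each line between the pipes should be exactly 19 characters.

Answer: | wilderness violin |
|  milk have good   |
| rainbow ant ocean |
|  orange umbrella  |
|    take car go    |

Derivation:
Line 1: ['wilderness', 'violin'] (min_width=17, slack=2)
Line 2: ['milk', 'have', 'good'] (min_width=14, slack=5)
Line 3: ['rainbow', 'ant', 'ocean'] (min_width=17, slack=2)
Line 4: ['orange', 'umbrella'] (min_width=15, slack=4)
Line 5: ['take', 'car', 'go'] (min_width=11, slack=8)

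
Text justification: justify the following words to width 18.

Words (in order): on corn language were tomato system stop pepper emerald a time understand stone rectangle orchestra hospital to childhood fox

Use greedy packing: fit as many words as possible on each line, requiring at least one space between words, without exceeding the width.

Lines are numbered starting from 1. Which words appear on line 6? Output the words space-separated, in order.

Answer: rectangle

Derivation:
Line 1: ['on', 'corn', 'language'] (min_width=16, slack=2)
Line 2: ['were', 'tomato', 'system'] (min_width=18, slack=0)
Line 3: ['stop', 'pepper'] (min_width=11, slack=7)
Line 4: ['emerald', 'a', 'time'] (min_width=14, slack=4)
Line 5: ['understand', 'stone'] (min_width=16, slack=2)
Line 6: ['rectangle'] (min_width=9, slack=9)
Line 7: ['orchestra', 'hospital'] (min_width=18, slack=0)
Line 8: ['to', 'childhood', 'fox'] (min_width=16, slack=2)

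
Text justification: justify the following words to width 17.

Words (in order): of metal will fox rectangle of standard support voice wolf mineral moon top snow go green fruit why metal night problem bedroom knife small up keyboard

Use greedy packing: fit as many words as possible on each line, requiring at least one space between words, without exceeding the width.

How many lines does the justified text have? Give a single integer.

Answer: 10

Derivation:
Line 1: ['of', 'metal', 'will', 'fox'] (min_width=17, slack=0)
Line 2: ['rectangle', 'of'] (min_width=12, slack=5)
Line 3: ['standard', 'support'] (min_width=16, slack=1)
Line 4: ['voice', 'wolf'] (min_width=10, slack=7)
Line 5: ['mineral', 'moon', 'top'] (min_width=16, slack=1)
Line 6: ['snow', 'go', 'green'] (min_width=13, slack=4)
Line 7: ['fruit', 'why', 'metal'] (min_width=15, slack=2)
Line 8: ['night', 'problem'] (min_width=13, slack=4)
Line 9: ['bedroom', 'knife'] (min_width=13, slack=4)
Line 10: ['small', 'up', 'keyboard'] (min_width=17, slack=0)
Total lines: 10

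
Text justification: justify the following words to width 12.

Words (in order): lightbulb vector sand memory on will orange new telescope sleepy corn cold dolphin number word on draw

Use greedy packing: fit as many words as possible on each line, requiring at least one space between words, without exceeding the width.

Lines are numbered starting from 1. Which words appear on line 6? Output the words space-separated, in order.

Answer: telescope

Derivation:
Line 1: ['lightbulb'] (min_width=9, slack=3)
Line 2: ['vector', 'sand'] (min_width=11, slack=1)
Line 3: ['memory', 'on'] (min_width=9, slack=3)
Line 4: ['will', 'orange'] (min_width=11, slack=1)
Line 5: ['new'] (min_width=3, slack=9)
Line 6: ['telescope'] (min_width=9, slack=3)
Line 7: ['sleepy', 'corn'] (min_width=11, slack=1)
Line 8: ['cold', 'dolphin'] (min_width=12, slack=0)
Line 9: ['number', 'word'] (min_width=11, slack=1)
Line 10: ['on', 'draw'] (min_width=7, slack=5)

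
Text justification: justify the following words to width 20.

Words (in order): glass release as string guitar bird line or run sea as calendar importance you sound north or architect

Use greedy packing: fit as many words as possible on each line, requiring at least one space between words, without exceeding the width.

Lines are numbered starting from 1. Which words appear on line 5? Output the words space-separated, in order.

Answer: you sound north or

Derivation:
Line 1: ['glass', 'release', 'as'] (min_width=16, slack=4)
Line 2: ['string', 'guitar', 'bird'] (min_width=18, slack=2)
Line 3: ['line', 'or', 'run', 'sea', 'as'] (min_width=18, slack=2)
Line 4: ['calendar', 'importance'] (min_width=19, slack=1)
Line 5: ['you', 'sound', 'north', 'or'] (min_width=18, slack=2)
Line 6: ['architect'] (min_width=9, slack=11)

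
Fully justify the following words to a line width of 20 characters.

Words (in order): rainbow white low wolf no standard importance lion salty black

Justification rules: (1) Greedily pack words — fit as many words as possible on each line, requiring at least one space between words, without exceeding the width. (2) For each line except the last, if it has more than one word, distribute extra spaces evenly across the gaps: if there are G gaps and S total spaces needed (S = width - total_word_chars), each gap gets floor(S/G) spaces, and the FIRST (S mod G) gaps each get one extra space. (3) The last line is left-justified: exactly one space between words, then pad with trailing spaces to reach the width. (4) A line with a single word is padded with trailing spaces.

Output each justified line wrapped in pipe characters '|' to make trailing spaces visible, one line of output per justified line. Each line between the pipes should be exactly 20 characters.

Answer: |rainbow   white  low|
|wolf   no   standard|
|importance      lion|
|salty black         |

Derivation:
Line 1: ['rainbow', 'white', 'low'] (min_width=17, slack=3)
Line 2: ['wolf', 'no', 'standard'] (min_width=16, slack=4)
Line 3: ['importance', 'lion'] (min_width=15, slack=5)
Line 4: ['salty', 'black'] (min_width=11, slack=9)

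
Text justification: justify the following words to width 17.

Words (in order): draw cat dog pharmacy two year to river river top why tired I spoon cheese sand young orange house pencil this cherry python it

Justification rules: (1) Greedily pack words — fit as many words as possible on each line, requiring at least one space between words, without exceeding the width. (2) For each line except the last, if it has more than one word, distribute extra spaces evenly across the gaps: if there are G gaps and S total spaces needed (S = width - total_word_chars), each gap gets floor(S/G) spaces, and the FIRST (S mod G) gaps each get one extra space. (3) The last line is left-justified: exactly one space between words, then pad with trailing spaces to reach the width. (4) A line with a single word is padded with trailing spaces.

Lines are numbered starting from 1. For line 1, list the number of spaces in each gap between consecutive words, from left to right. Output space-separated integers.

Line 1: ['draw', 'cat', 'dog'] (min_width=12, slack=5)
Line 2: ['pharmacy', 'two', 'year'] (min_width=17, slack=0)
Line 3: ['to', 'river', 'river'] (min_width=14, slack=3)
Line 4: ['top', 'why', 'tired', 'I'] (min_width=15, slack=2)
Line 5: ['spoon', 'cheese', 'sand'] (min_width=17, slack=0)
Line 6: ['young', 'orange'] (min_width=12, slack=5)
Line 7: ['house', 'pencil', 'this'] (min_width=17, slack=0)
Line 8: ['cherry', 'python', 'it'] (min_width=16, slack=1)

Answer: 4 3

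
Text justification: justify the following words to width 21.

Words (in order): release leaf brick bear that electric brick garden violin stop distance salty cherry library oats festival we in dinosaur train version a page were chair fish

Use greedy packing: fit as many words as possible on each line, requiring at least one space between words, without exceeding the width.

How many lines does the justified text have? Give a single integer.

Answer: 9

Derivation:
Line 1: ['release', 'leaf', 'brick'] (min_width=18, slack=3)
Line 2: ['bear', 'that', 'electric'] (min_width=18, slack=3)
Line 3: ['brick', 'garden', 'violin'] (min_width=19, slack=2)
Line 4: ['stop', 'distance', 'salty'] (min_width=19, slack=2)
Line 5: ['cherry', 'library', 'oats'] (min_width=19, slack=2)
Line 6: ['festival', 'we', 'in'] (min_width=14, slack=7)
Line 7: ['dinosaur', 'train'] (min_width=14, slack=7)
Line 8: ['version', 'a', 'page', 'were'] (min_width=19, slack=2)
Line 9: ['chair', 'fish'] (min_width=10, slack=11)
Total lines: 9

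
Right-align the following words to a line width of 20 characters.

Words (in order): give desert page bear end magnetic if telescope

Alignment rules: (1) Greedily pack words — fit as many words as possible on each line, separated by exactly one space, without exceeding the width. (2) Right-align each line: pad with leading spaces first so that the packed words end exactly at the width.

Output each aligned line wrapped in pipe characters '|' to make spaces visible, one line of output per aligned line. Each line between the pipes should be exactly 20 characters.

Answer: |    give desert page|
|bear end magnetic if|
|           telescope|

Derivation:
Line 1: ['give', 'desert', 'page'] (min_width=16, slack=4)
Line 2: ['bear', 'end', 'magnetic', 'if'] (min_width=20, slack=0)
Line 3: ['telescope'] (min_width=9, slack=11)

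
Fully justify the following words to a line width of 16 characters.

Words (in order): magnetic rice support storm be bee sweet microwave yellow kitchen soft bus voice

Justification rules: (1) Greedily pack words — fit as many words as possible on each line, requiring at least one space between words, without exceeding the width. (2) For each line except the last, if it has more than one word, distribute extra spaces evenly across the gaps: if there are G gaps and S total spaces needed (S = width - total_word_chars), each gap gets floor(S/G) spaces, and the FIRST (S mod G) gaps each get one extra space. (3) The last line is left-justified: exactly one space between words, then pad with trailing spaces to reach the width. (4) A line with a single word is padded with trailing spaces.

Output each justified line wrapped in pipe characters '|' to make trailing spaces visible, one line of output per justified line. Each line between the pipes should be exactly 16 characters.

Line 1: ['magnetic', 'rice'] (min_width=13, slack=3)
Line 2: ['support', 'storm', 'be'] (min_width=16, slack=0)
Line 3: ['bee', 'sweet'] (min_width=9, slack=7)
Line 4: ['microwave', 'yellow'] (min_width=16, slack=0)
Line 5: ['kitchen', 'soft', 'bus'] (min_width=16, slack=0)
Line 6: ['voice'] (min_width=5, slack=11)

Answer: |magnetic    rice|
|support storm be|
|bee        sweet|
|microwave yellow|
|kitchen soft bus|
|voice           |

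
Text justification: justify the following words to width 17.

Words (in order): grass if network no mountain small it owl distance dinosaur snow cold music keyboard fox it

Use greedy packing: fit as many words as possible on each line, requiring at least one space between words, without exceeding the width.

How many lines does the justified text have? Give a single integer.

Answer: 6

Derivation:
Line 1: ['grass', 'if', 'network'] (min_width=16, slack=1)
Line 2: ['no', 'mountain', 'small'] (min_width=17, slack=0)
Line 3: ['it', 'owl', 'distance'] (min_width=15, slack=2)
Line 4: ['dinosaur', 'snow'] (min_width=13, slack=4)
Line 5: ['cold', 'music'] (min_width=10, slack=7)
Line 6: ['keyboard', 'fox', 'it'] (min_width=15, slack=2)
Total lines: 6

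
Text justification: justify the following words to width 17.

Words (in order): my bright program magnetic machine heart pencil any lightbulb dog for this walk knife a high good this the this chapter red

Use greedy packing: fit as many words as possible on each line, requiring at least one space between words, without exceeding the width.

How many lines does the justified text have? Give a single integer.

Line 1: ['my', 'bright', 'program'] (min_width=17, slack=0)
Line 2: ['magnetic', 'machine'] (min_width=16, slack=1)
Line 3: ['heart', 'pencil', 'any'] (min_width=16, slack=1)
Line 4: ['lightbulb', 'dog', 'for'] (min_width=17, slack=0)
Line 5: ['this', 'walk', 'knife', 'a'] (min_width=17, slack=0)
Line 6: ['high', 'good', 'this'] (min_width=14, slack=3)
Line 7: ['the', 'this', 'chapter'] (min_width=16, slack=1)
Line 8: ['red'] (min_width=3, slack=14)
Total lines: 8

Answer: 8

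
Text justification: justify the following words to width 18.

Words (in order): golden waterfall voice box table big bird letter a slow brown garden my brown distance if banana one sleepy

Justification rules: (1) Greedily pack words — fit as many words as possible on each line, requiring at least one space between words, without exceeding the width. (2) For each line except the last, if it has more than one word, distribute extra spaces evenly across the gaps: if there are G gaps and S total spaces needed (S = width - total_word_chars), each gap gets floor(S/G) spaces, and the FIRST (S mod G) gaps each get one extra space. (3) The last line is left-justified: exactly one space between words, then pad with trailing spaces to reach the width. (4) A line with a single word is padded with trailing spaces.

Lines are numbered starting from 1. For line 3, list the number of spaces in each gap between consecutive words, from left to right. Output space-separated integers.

Answer: 2 1 1

Derivation:
Line 1: ['golden', 'waterfall'] (min_width=16, slack=2)
Line 2: ['voice', 'box', 'table'] (min_width=15, slack=3)
Line 3: ['big', 'bird', 'letter', 'a'] (min_width=17, slack=1)
Line 4: ['slow', 'brown', 'garden'] (min_width=17, slack=1)
Line 5: ['my', 'brown', 'distance'] (min_width=17, slack=1)
Line 6: ['if', 'banana', 'one'] (min_width=13, slack=5)
Line 7: ['sleepy'] (min_width=6, slack=12)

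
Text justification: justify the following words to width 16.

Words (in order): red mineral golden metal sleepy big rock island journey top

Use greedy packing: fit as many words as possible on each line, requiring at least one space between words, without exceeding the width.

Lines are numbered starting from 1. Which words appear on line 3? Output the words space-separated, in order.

Line 1: ['red', 'mineral'] (min_width=11, slack=5)
Line 2: ['golden', 'metal'] (min_width=12, slack=4)
Line 3: ['sleepy', 'big', 'rock'] (min_width=15, slack=1)
Line 4: ['island', 'journey'] (min_width=14, slack=2)
Line 5: ['top'] (min_width=3, slack=13)

Answer: sleepy big rock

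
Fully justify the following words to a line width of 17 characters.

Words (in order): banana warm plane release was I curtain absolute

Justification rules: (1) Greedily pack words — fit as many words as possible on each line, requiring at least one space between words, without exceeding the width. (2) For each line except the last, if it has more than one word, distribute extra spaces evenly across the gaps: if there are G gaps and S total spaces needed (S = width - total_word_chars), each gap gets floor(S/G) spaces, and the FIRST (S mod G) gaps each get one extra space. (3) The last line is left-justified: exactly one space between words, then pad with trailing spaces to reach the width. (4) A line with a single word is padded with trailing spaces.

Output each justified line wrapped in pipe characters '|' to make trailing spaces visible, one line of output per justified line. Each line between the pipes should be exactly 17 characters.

Line 1: ['banana', 'warm', 'plane'] (min_width=17, slack=0)
Line 2: ['release', 'was', 'I'] (min_width=13, slack=4)
Line 3: ['curtain', 'absolute'] (min_width=16, slack=1)

Answer: |banana warm plane|
|release   was   I|
|curtain absolute |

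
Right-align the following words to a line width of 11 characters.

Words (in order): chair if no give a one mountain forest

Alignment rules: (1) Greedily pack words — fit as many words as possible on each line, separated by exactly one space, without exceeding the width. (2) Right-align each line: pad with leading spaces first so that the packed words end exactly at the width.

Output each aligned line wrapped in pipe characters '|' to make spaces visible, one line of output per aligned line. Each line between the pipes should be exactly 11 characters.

Answer: |chair if no|
| give a one|
|   mountain|
|     forest|

Derivation:
Line 1: ['chair', 'if', 'no'] (min_width=11, slack=0)
Line 2: ['give', 'a', 'one'] (min_width=10, slack=1)
Line 3: ['mountain'] (min_width=8, slack=3)
Line 4: ['forest'] (min_width=6, slack=5)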